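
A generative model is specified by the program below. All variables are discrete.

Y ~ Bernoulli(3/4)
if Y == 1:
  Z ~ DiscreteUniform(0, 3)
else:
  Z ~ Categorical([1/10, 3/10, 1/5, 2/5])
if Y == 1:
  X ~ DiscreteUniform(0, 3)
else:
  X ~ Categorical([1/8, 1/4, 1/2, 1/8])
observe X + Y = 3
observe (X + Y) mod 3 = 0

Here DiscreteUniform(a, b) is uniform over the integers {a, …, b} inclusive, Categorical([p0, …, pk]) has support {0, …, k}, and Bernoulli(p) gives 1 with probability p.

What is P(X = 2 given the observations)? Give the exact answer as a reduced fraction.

P(X = 2 | obs) = 6/7

Enumerate traces; 8 have nonzero weight after conditioning:
  (Y=0, Z=0, X=3) weight 1/320
  (Y=0, Z=1, X=3) weight 3/320
  (Y=0, Z=2, X=3) weight 1/160
  (Y=0, Z=3, X=3) weight 1/80
  (Y=1, Z=0, X=2) weight 3/64
  (Y=1, Z=1, X=2) weight 3/64
  (Y=1, Z=2, X=2) weight 3/64
  (Y=1, Z=3, X=2) weight 3/64
Group by X:
  weight(X=2) = 3/16
  weight(X=3) = 1/32
Total weight = 3/16 + 1/32 = 7/32
P(X=2 | obs) = 3/16 / 7/32 = 6/7
P(X=3 | obs) = 1/32 / 7/32 = 1/7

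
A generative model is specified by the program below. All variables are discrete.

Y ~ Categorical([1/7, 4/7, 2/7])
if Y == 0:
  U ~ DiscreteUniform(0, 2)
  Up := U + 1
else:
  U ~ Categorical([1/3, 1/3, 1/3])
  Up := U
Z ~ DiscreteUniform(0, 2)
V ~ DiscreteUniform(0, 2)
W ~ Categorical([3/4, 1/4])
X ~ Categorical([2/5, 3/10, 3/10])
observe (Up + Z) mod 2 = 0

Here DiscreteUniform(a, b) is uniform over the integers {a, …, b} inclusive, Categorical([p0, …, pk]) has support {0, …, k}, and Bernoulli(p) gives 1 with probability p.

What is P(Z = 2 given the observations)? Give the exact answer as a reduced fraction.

P(Z = 2 | obs) = 13/34

Enumerate traces; 252 have nonzero weight after conditioning:
  (Y=0, U=0, Z=1, V=0, W=0, X=0) weight 1/630
  (Y=0, U=0, Z=1, V=0, W=0, X=1) weight 1/840
  (Y=0, U=0, Z=1, V=0, W=0, X=2) weight 1/840
  (Y=0, U=0, Z=1, V=0, W=1, X=0) weight 1/1890
  (Y=0, U=0, Z=1, V=0, W=1, X=1) weight 1/2520
  (Y=0, U=0, Z=1, V=0, W=1, X=2) weight 1/2520
  (Y=0, U=0, Z=1, V=1, W=0, X=0) weight 1/630
  (Y=0, U=0, Z=1, V=1, W=0, X=1) weight 1/840
  (Y=0, U=1, Z=0, V=0, W=0, X=0) weight 1/630
  (Y=0, U=1, Z=2, V=0, W=0, X=0) weight 1/630
  … 242 more
Group by Z:
  weight(Z=0) = 13/63
  weight(Z=1) = 8/63
  weight(Z=2) = 13/63
Total weight = 13/63 + 8/63 + 13/63 = 34/63
P(Z=0 | obs) = 13/63 / 34/63 = 13/34
P(Z=1 | obs) = 8/63 / 34/63 = 4/17
P(Z=2 | obs) = 13/63 / 34/63 = 13/34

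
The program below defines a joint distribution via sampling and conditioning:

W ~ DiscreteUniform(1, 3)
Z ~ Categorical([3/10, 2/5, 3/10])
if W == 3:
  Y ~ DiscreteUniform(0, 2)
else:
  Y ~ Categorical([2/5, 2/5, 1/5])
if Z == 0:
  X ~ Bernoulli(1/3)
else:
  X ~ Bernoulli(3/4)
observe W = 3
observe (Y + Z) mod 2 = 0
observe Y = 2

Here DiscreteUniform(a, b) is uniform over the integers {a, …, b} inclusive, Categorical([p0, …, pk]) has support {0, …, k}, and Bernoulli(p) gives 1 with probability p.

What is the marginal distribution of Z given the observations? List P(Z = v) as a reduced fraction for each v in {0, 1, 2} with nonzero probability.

Enumerate traces; 4 have nonzero weight after conditioning:
  (W=3, Z=0, Y=2, X=0) weight 1/45
  (W=3, Z=0, Y=2, X=1) weight 1/90
  (W=3, Z=2, Y=2, X=0) weight 1/120
  (W=3, Z=2, Y=2, X=1) weight 1/40
Group by Z:
  weight(Z=0) = 1/30
  weight(Z=2) = 1/30
Total weight = 1/30 + 1/30 = 1/15
P(Z=0 | obs) = 1/30 / 1/15 = 1/2
P(Z=2 | obs) = 1/30 / 1/15 = 1/2

P(Z=0) = 1/2, P(Z=2) = 1/2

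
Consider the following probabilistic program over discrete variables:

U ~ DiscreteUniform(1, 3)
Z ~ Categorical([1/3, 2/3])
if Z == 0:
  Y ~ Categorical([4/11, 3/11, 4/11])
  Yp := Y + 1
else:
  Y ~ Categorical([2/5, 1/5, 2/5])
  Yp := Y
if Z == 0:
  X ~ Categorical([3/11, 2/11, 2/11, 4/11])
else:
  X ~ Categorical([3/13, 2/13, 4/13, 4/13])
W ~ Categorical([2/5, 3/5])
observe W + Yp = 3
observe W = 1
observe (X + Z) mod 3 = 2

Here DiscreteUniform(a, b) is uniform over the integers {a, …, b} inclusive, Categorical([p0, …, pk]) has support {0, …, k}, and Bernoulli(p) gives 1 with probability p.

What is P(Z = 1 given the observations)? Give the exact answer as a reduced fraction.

P(Z = 1 | obs) = 484/679

Enumerate traces; 6 have nonzero weight after conditioning:
  (U=1, Z=0, Y=1, X=2, W=1) weight 2/605
  (U=1, Z=1, Y=2, X=1, W=1) weight 8/975
  (U=2, Z=0, Y=1, X=2, W=1) weight 2/605
  (U=2, Z=1, Y=2, X=1, W=1) weight 8/975
  (U=3, Z=0, Y=1, X=2, W=1) weight 2/605
  (U=3, Z=1, Y=2, X=1, W=1) weight 8/975
Group by Z:
  weight(Z=0) = 6/605
  weight(Z=1) = 8/325
Total weight = 6/605 + 8/325 = 1358/39325
P(Z=0 | obs) = 6/605 / 1358/39325 = 195/679
P(Z=1 | obs) = 8/325 / 1358/39325 = 484/679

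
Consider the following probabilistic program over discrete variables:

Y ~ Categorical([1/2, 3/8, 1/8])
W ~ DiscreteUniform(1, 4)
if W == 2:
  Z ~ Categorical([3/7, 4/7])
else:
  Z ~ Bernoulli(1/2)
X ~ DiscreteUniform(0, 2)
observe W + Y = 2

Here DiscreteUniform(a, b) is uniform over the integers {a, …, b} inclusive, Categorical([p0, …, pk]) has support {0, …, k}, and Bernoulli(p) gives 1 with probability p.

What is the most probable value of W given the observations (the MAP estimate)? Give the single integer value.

Enumerate traces; 12 have nonzero weight after conditioning:
  (Y=0, W=2, Z=0, X=0) weight 1/56
  (Y=0, W=2, Z=0, X=1) weight 1/56
  (Y=0, W=2, Z=0, X=2) weight 1/56
  (Y=0, W=2, Z=1, X=0) weight 1/42
  (Y=0, W=2, Z=1, X=1) weight 1/42
  (Y=0, W=2, Z=1, X=2) weight 1/42
  (Y=1, W=1, Z=0, X=0) weight 1/64
  (Y=1, W=1, Z=0, X=1) weight 1/64
  … 4 more
Group by W:
  weight(W=1) = 3/32
  weight(W=2) = 1/8
Total weight = 3/32 + 1/8 = 7/32
P(W=1 | obs) = 3/32 / 7/32 = 3/7
P(W=2 | obs) = 1/8 / 7/32 = 4/7
argmax = 2

argmax_v P(W = v | obs) = 2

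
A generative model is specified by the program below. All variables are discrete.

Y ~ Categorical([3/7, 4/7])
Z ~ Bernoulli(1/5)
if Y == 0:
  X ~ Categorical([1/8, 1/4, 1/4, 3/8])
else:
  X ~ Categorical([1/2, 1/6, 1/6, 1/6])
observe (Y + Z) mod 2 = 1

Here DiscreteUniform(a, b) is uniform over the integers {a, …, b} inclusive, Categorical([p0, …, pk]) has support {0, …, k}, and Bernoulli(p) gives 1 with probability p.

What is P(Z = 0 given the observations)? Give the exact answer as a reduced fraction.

Enumerate traces; 8 have nonzero weight after conditioning:
  (Y=0, Z=1, X=0) weight 3/280
  (Y=0, Z=1, X=1) weight 3/140
  (Y=0, Z=1, X=2) weight 3/140
  (Y=0, Z=1, X=3) weight 9/280
  (Y=1, Z=0, X=0) weight 8/35
  (Y=1, Z=0, X=1) weight 8/105
  (Y=1, Z=0, X=2) weight 8/105
  (Y=1, Z=0, X=3) weight 8/105
Group by Z:
  weight(Z=0) = 16/35
  weight(Z=1) = 3/35
Total weight = 16/35 + 3/35 = 19/35
P(Z=0 | obs) = 16/35 / 19/35 = 16/19
P(Z=1 | obs) = 3/35 / 19/35 = 3/19

P(Z = 0 | obs) = 16/19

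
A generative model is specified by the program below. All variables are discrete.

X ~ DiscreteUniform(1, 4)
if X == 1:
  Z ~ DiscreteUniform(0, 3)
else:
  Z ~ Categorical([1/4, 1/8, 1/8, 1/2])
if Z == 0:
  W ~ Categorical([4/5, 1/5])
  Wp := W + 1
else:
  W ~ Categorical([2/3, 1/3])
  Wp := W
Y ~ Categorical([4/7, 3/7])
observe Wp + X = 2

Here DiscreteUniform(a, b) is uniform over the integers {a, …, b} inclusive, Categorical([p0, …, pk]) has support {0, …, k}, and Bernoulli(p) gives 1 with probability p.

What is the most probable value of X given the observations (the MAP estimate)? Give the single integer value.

argmax_v P(X = v | obs) = 2

Enumerate traces; 14 have nonzero weight after conditioning:
  (X=1, Z=0, W=0, Y=0) weight 1/35
  (X=1, Z=0, W=0, Y=1) weight 3/140
  (X=1, Z=1, W=1, Y=0) weight 1/84
  (X=1, Z=1, W=1, Y=1) weight 1/112
  (X=1, Z=2, W=1, Y=0) weight 1/84
  (X=1, Z=2, W=1, Y=1) weight 1/112
  (X=1, Z=3, W=1, Y=0) weight 1/84
  (X=1, Z=3, W=1, Y=1) weight 1/112
  (X=2, Z=1, W=0, Y=0) weight 1/84
  … 5 more
Group by X:
  weight(X=1) = 9/80
  weight(X=2) = 1/8
Total weight = 9/80 + 1/8 = 19/80
P(X=1 | obs) = 9/80 / 19/80 = 9/19
P(X=2 | obs) = 1/8 / 19/80 = 10/19
argmax = 2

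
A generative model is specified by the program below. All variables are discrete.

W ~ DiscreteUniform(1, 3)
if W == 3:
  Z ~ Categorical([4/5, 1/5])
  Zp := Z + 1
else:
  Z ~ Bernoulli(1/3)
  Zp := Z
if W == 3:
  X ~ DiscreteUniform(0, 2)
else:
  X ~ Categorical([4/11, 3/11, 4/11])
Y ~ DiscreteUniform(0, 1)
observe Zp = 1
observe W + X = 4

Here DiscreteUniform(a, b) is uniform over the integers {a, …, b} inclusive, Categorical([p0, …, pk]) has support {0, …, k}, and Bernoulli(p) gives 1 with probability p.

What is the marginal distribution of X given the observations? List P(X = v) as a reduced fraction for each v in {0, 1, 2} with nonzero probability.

Enumerate traces; 4 have nonzero weight after conditioning:
  (W=2, Z=1, X=2, Y=0) weight 2/99
  (W=2, Z=1, X=2, Y=1) weight 2/99
  (W=3, Z=0, X=1, Y=0) weight 2/45
  (W=3, Z=0, X=1, Y=1) weight 2/45
Group by X:
  weight(X=1) = 4/45
  weight(X=2) = 4/99
Total weight = 4/45 + 4/99 = 64/495
P(X=1 | obs) = 4/45 / 64/495 = 11/16
P(X=2 | obs) = 4/99 / 64/495 = 5/16

P(X=1) = 11/16, P(X=2) = 5/16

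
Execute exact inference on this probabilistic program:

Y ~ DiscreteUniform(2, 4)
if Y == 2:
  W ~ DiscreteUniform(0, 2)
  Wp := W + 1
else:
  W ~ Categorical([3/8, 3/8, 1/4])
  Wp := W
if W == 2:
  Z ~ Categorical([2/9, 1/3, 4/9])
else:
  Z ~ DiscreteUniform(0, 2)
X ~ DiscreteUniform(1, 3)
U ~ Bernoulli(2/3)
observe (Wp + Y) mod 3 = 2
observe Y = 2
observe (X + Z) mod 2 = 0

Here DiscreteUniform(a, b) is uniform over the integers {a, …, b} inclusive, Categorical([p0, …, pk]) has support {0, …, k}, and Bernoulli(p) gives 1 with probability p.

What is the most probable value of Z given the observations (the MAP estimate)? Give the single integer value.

argmax_v P(Z = v | obs) = 1

Enumerate traces; 8 have nonzero weight after conditioning:
  (Y=2, W=2, Z=0, X=2, U=0) weight 2/729
  (Y=2, W=2, Z=0, X=2, U=1) weight 4/729
  (Y=2, W=2, Z=1, X=1, U=0) weight 1/243
  (Y=2, W=2, Z=1, X=1, U=1) weight 2/243
  (Y=2, W=2, Z=1, X=3, U=0) weight 1/243
  (Y=2, W=2, Z=1, X=3, U=1) weight 2/243
  (Y=2, W=2, Z=2, X=2, U=0) weight 4/729
  (Y=2, W=2, Z=2, X=2, U=1) weight 8/729
Group by Z:
  weight(Z=0) = 2/243
  weight(Z=1) = 2/81
  weight(Z=2) = 4/243
Total weight = 2/243 + 2/81 + 4/243 = 4/81
P(Z=0 | obs) = 2/243 / 4/81 = 1/6
P(Z=1 | obs) = 2/81 / 4/81 = 1/2
P(Z=2 | obs) = 4/243 / 4/81 = 1/3
argmax = 1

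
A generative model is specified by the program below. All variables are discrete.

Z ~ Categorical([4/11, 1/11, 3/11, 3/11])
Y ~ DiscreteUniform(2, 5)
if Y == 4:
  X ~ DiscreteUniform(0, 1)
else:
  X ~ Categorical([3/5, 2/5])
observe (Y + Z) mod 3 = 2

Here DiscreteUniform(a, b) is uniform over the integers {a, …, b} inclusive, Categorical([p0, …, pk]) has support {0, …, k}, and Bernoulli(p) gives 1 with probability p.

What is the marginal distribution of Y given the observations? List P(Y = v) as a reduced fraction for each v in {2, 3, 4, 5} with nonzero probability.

P(Y=2) = 7/18, P(Y=3) = 1/6, P(Y=4) = 1/18, P(Y=5) = 7/18

Enumerate traces; 12 have nonzero weight after conditioning:
  (Z=0, Y=2, X=0) weight 3/55
  (Z=0, Y=2, X=1) weight 2/55
  (Z=0, Y=5, X=0) weight 3/55
  (Z=0, Y=5, X=1) weight 2/55
  (Z=1, Y=4, X=0) weight 1/88
  (Z=1, Y=4, X=1) weight 1/88
  (Z=2, Y=3, X=0) weight 9/220
  (Z=2, Y=3, X=1) weight 3/110
  … 4 more
Group by Y:
  weight(Y=2) = 7/44
  weight(Y=3) = 3/44
  weight(Y=4) = 1/44
  weight(Y=5) = 7/44
Total weight = 7/44 + 3/44 + 1/44 + 7/44 = 9/22
P(Y=2 | obs) = 7/44 / 9/22 = 7/18
P(Y=3 | obs) = 3/44 / 9/22 = 1/6
P(Y=4 | obs) = 1/44 / 9/22 = 1/18
P(Y=5 | obs) = 7/44 / 9/22 = 7/18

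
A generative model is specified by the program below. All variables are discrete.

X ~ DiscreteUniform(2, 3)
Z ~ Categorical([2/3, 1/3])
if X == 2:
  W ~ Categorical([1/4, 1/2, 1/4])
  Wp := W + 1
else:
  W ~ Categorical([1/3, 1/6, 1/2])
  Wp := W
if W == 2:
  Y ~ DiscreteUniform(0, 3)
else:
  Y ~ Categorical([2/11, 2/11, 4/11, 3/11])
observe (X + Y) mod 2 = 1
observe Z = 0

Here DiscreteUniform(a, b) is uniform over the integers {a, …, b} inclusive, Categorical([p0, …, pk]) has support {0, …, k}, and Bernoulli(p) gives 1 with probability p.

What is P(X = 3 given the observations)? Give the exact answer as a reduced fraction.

P(X = 3 | obs) = 46/87

Enumerate traces; 12 have nonzero weight after conditioning:
  (X=2, Z=0, W=0, Y=1) weight 1/66
  (X=2, Z=0, W=0, Y=3) weight 1/44
  (X=2, Z=0, W=1, Y=1) weight 1/33
  (X=2, Z=0, W=1, Y=3) weight 1/22
  (X=2, Z=0, W=2, Y=1) weight 1/48
  (X=2, Z=0, W=2, Y=3) weight 1/48
  (X=3, Z=0, W=0, Y=0) weight 2/99
  (X=3, Z=0, W=0, Y=2) weight 4/99
  … 4 more
Group by X:
  weight(X=2) = 41/264
  weight(X=3) = 23/132
Total weight = 41/264 + 23/132 = 29/88
P(X=2 | obs) = 41/264 / 29/88 = 41/87
P(X=3 | obs) = 23/132 / 29/88 = 46/87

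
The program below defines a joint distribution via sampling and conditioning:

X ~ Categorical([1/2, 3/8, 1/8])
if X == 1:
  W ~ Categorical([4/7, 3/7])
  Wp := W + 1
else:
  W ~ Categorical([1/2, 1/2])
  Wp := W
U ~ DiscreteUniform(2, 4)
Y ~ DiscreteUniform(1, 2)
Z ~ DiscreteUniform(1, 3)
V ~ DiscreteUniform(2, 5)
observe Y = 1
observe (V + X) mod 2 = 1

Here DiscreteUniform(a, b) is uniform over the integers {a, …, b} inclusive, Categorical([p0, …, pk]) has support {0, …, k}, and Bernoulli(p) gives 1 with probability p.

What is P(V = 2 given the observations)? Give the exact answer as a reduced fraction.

Enumerate traces; 108 have nonzero weight after conditioning:
  (X=0, W=0, U=2, Y=1, Z=1, V=3) weight 1/288
  (X=0, W=0, U=2, Y=1, Z=1, V=5) weight 1/288
  (X=0, W=0, U=2, Y=1, Z=2, V=3) weight 1/288
  (X=0, W=0, U=2, Y=1, Z=2, V=5) weight 1/288
  (X=0, W=0, U=2, Y=1, Z=3, V=3) weight 1/288
  (X=0, W=0, U=2, Y=1, Z=3, V=5) weight 1/288
  (X=0, W=0, U=3, Y=1, Z=1, V=3) weight 1/288
  (X=0, W=0, U=3, Y=1, Z=1, V=5) weight 1/288
  (X=1, W=0, U=2, Y=1, Z=1, V=2) weight 1/336
  (X=1, W=0, U=2, Y=1, Z=1, V=4) weight 1/336
  … 98 more
Group by V:
  weight(V=2) = 3/64
  weight(V=3) = 5/64
  weight(V=4) = 3/64
  weight(V=5) = 5/64
Total weight = 3/64 + 5/64 + 3/64 + 5/64 = 1/4
P(V=2 | obs) = 3/64 / 1/4 = 3/16
P(V=3 | obs) = 5/64 / 1/4 = 5/16
P(V=4 | obs) = 3/64 / 1/4 = 3/16
P(V=5 | obs) = 5/64 / 1/4 = 5/16

P(V = 2 | obs) = 3/16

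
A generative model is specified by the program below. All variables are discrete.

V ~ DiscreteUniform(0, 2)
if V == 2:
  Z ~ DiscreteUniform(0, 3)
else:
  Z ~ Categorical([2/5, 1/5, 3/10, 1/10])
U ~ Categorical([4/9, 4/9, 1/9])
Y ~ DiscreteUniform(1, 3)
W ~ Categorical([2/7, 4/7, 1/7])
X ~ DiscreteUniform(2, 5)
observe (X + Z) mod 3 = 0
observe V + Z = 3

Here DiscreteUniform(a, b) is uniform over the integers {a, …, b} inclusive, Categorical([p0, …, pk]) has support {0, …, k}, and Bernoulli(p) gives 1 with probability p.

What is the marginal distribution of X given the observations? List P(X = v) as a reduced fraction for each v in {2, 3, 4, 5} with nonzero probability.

Enumerate traces; 108 have nonzero weight after conditioning:
  (V=0, Z=3, U=0, Y=1, W=0, X=3) weight 1/2835
  (V=0, Z=3, U=0, Y=1, W=1, X=3) weight 2/2835
  (V=0, Z=3, U=0, Y=1, W=2, X=3) weight 1/5670
  (V=0, Z=3, U=0, Y=2, W=0, X=3) weight 1/2835
  (V=0, Z=3, U=0, Y=2, W=1, X=3) weight 2/2835
  (V=0, Z=3, U=0, Y=2, W=2, X=3) weight 1/5670
  (V=0, Z=3, U=0, Y=3, W=0, X=3) weight 1/2835
  (V=0, Z=3, U=0, Y=3, W=1, X=3) weight 2/2835
  (V=1, Z=2, U=0, Y=1, W=0, X=4) weight 1/945
  (V=2, Z=1, U=0, Y=1, W=0, X=2) weight 1/1134
  … 98 more
Group by X:
  weight(X=2) = 1/48
  weight(X=3) = 1/120
  weight(X=4) = 1/40
  weight(X=5) = 1/48
Total weight = 1/48 + 1/120 + 1/40 + 1/48 = 3/40
P(X=2 | obs) = 1/48 / 3/40 = 5/18
P(X=3 | obs) = 1/120 / 3/40 = 1/9
P(X=4 | obs) = 1/40 / 3/40 = 1/3
P(X=5 | obs) = 1/48 / 3/40 = 5/18

P(X=2) = 5/18, P(X=3) = 1/9, P(X=4) = 1/3, P(X=5) = 5/18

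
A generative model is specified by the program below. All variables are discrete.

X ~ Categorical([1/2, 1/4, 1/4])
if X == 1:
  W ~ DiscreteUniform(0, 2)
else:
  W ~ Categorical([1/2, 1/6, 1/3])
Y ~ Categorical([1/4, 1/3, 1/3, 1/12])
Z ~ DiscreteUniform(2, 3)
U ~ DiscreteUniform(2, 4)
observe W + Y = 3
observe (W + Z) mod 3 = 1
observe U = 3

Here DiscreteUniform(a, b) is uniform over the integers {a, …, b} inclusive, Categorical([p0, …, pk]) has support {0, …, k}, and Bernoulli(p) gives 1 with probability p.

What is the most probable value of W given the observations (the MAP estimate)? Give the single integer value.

Enumerate traces; 6 have nonzero weight after conditioning:
  (X=0, W=1, Y=2, Z=3, U=3) weight 1/216
  (X=0, W=2, Y=1, Z=2, U=3) weight 1/108
  (X=1, W=1, Y=2, Z=3, U=3) weight 1/216
  (X=1, W=2, Y=1, Z=2, U=3) weight 1/216
  (X=2, W=1, Y=2, Z=3, U=3) weight 1/432
  (X=2, W=2, Y=1, Z=2, U=3) weight 1/216
Group by W:
  weight(W=1) = 5/432
  weight(W=2) = 1/54
Total weight = 5/432 + 1/54 = 13/432
P(W=1 | obs) = 5/432 / 13/432 = 5/13
P(W=2 | obs) = 1/54 / 13/432 = 8/13
argmax = 2

argmax_v P(W = v | obs) = 2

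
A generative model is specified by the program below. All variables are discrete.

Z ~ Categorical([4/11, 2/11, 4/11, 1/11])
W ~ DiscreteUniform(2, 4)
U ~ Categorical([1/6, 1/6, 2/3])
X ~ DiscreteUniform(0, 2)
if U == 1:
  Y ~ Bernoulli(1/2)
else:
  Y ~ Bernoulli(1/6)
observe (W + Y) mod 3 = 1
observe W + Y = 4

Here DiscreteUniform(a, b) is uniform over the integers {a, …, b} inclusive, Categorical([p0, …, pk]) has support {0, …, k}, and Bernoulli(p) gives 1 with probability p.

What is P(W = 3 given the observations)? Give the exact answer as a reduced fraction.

Enumerate traces; 72 have nonzero weight after conditioning:
  (Z=0, W=3, U=0, X=0, Y=1) weight 1/891
  (Z=0, W=3, U=0, X=1, Y=1) weight 1/891
  (Z=0, W=3, U=0, X=2, Y=1) weight 1/891
  (Z=0, W=3, U=1, X=0, Y=1) weight 1/297
  (Z=0, W=3, U=1, X=1, Y=1) weight 1/297
  (Z=0, W=3, U=1, X=2, Y=1) weight 1/297
  (Z=0, W=3, U=2, X=0, Y=1) weight 4/891
  (Z=0, W=3, U=2, X=1, Y=1) weight 4/891
  (Z=0, W=4, U=0, X=0, Y=0) weight 5/891
  … 63 more
Group by W:
  weight(W=3) = 2/27
  weight(W=4) = 7/27
Total weight = 2/27 + 7/27 = 1/3
P(W=3 | obs) = 2/27 / 1/3 = 2/9
P(W=4 | obs) = 7/27 / 1/3 = 7/9

P(W = 3 | obs) = 2/9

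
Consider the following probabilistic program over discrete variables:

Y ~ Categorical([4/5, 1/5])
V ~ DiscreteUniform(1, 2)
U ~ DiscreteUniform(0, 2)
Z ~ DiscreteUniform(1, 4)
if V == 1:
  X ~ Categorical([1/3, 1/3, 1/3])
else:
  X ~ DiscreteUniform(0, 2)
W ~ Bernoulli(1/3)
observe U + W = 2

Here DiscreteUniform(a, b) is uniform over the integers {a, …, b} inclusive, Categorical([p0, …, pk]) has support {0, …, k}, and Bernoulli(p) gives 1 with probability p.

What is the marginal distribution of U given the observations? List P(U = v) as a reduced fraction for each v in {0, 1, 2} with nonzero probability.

P(U=1) = 1/3, P(U=2) = 2/3

Enumerate traces; 96 have nonzero weight after conditioning:
  (Y=0, V=1, U=1, Z=1, X=0, W=1) weight 1/270
  (Y=0, V=1, U=1, Z=1, X=1, W=1) weight 1/270
  (Y=0, V=1, U=1, Z=1, X=2, W=1) weight 1/270
  (Y=0, V=1, U=1, Z=2, X=0, W=1) weight 1/270
  (Y=0, V=1, U=1, Z=2, X=1, W=1) weight 1/270
  (Y=0, V=1, U=1, Z=2, X=2, W=1) weight 1/270
  (Y=0, V=1, U=1, Z=3, X=0, W=1) weight 1/270
  (Y=0, V=1, U=1, Z=3, X=1, W=1) weight 1/270
  (Y=0, V=1, U=2, Z=1, X=0, W=0) weight 1/135
  … 87 more
Group by U:
  weight(U=1) = 1/9
  weight(U=2) = 2/9
Total weight = 1/9 + 2/9 = 1/3
P(U=1 | obs) = 1/9 / 1/3 = 1/3
P(U=2 | obs) = 2/9 / 1/3 = 2/3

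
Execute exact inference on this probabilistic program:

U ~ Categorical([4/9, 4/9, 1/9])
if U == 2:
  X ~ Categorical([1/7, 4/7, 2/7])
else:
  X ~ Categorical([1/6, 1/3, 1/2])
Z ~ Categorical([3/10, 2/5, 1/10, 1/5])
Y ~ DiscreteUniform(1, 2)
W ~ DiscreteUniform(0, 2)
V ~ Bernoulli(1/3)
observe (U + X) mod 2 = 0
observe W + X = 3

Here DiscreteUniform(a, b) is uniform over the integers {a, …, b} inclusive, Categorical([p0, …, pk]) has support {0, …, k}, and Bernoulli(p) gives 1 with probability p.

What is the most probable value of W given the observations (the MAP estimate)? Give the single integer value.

argmax_v P(W = v | obs) = 1

Enumerate traces; 48 have nonzero weight after conditioning:
  (U=0, X=2, Z=0, Y=1, W=1, V=0) weight 1/135
  (U=0, X=2, Z=0, Y=1, W=1, V=1) weight 1/270
  (U=0, X=2, Z=0, Y=2, W=1, V=0) weight 1/135
  (U=0, X=2, Z=0, Y=2, W=1, V=1) weight 1/270
  (U=0, X=2, Z=1, Y=1, W=1, V=0) weight 4/405
  (U=0, X=2, Z=1, Y=1, W=1, V=1) weight 2/405
  (U=0, X=2, Z=1, Y=2, W=1, V=0) weight 4/405
  (U=0, X=2, Z=1, Y=2, W=1, V=1) weight 2/405
  (U=1, X=1, Z=0, Y=1, W=2, V=0) weight 2/405
  … 39 more
Group by W:
  weight(W=1) = 16/189
  weight(W=2) = 4/81
Total weight = 16/189 + 4/81 = 76/567
P(W=1 | obs) = 16/189 / 76/567 = 12/19
P(W=2 | obs) = 4/81 / 76/567 = 7/19
argmax = 1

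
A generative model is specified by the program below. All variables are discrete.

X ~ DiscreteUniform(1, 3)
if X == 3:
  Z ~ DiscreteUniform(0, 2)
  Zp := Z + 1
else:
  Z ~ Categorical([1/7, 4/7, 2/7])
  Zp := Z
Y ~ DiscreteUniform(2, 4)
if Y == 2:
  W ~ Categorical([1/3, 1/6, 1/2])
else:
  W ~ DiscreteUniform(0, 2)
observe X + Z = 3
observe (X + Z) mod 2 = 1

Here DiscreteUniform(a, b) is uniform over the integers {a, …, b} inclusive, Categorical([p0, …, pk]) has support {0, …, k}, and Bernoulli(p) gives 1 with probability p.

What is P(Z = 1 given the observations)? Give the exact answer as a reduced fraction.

P(Z = 1 | obs) = 12/25

Enumerate traces; 27 have nonzero weight after conditioning:
  (X=1, Z=2, Y=2, W=0) weight 2/189
  (X=1, Z=2, Y=2, W=1) weight 1/189
  (X=1, Z=2, Y=2, W=2) weight 1/63
  (X=1, Z=2, Y=3, W=0) weight 2/189
  (X=1, Z=2, Y=3, W=1) weight 2/189
  (X=1, Z=2, Y=3, W=2) weight 2/189
  (X=1, Z=2, Y=4, W=0) weight 2/189
  (X=1, Z=2, Y=4, W=1) weight 2/189
  (X=2, Z=1, Y=2, W=0) weight 4/189
  (X=3, Z=0, Y=2, W=0) weight 1/81
  … 17 more
Group by Z:
  weight(Z=0) = 1/9
  weight(Z=1) = 4/21
  weight(Z=2) = 2/21
Total weight = 1/9 + 4/21 + 2/21 = 25/63
P(Z=0 | obs) = 1/9 / 25/63 = 7/25
P(Z=1 | obs) = 4/21 / 25/63 = 12/25
P(Z=2 | obs) = 2/21 / 25/63 = 6/25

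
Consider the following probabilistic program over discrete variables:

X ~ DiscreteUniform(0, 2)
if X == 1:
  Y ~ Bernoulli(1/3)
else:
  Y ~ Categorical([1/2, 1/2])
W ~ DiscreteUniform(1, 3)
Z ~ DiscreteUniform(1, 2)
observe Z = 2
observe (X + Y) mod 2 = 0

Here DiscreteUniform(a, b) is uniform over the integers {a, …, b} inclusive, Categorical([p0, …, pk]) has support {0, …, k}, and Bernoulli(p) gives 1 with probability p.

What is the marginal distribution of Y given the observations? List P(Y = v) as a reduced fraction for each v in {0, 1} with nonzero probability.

Enumerate traces; 9 have nonzero weight after conditioning:
  (X=0, Y=0, W=1, Z=2) weight 1/36
  (X=0, Y=0, W=2, Z=2) weight 1/36
  (X=0, Y=0, W=3, Z=2) weight 1/36
  (X=1, Y=1, W=1, Z=2) weight 1/54
  (X=1, Y=1, W=2, Z=2) weight 1/54
  (X=1, Y=1, W=3, Z=2) weight 1/54
  (X=2, Y=0, W=1, Z=2) weight 1/36
  (X=2, Y=0, W=2, Z=2) weight 1/36
  … 1 more
Group by Y:
  weight(Y=0) = 1/6
  weight(Y=1) = 1/18
Total weight = 1/6 + 1/18 = 2/9
P(Y=0 | obs) = 1/6 / 2/9 = 3/4
P(Y=1 | obs) = 1/18 / 2/9 = 1/4

P(Y=0) = 3/4, P(Y=1) = 1/4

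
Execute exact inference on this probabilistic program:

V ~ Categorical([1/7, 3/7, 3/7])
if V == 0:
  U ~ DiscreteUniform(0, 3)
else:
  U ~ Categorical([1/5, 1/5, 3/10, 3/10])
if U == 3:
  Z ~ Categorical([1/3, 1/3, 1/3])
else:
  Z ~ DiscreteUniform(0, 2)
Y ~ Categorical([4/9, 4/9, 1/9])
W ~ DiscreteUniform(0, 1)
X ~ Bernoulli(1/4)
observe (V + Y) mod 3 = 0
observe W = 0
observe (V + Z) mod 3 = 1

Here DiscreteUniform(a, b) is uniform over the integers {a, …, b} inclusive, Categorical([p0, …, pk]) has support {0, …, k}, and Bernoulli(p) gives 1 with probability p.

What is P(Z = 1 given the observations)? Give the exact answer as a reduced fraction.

P(Z = 1 | obs) = 4/19

Enumerate traces; 24 have nonzero weight after conditioning:
  (V=0, U=0, Z=1, Y=0, W=0, X=0) weight 1/504
  (V=0, U=0, Z=1, Y=0, W=0, X=1) weight 1/1512
  (V=0, U=1, Z=1, Y=0, W=0, X=0) weight 1/504
  (V=0, U=1, Z=1, Y=0, W=0, X=1) weight 1/1512
  (V=0, U=2, Z=1, Y=0, W=0, X=0) weight 1/504
  (V=0, U=2, Z=1, Y=0, W=0, X=1) weight 1/1512
  (V=0, U=3, Z=1, Y=0, W=0, X=0) weight 1/504
  (V=0, U=3, Z=1, Y=0, W=0, X=1) weight 1/1512
  (V=1, U=0, Z=0, Y=2, W=0, X=0) weight 1/840
  (V=2, U=0, Z=2, Y=1, W=0, X=0) weight 1/210
  … 14 more
Group by Z:
  weight(Z=0) = 1/126
  weight(Z=1) = 2/189
  weight(Z=2) = 2/63
Total weight = 1/126 + 2/189 + 2/63 = 19/378
P(Z=0 | obs) = 1/126 / 19/378 = 3/19
P(Z=1 | obs) = 2/189 / 19/378 = 4/19
P(Z=2 | obs) = 2/63 / 19/378 = 12/19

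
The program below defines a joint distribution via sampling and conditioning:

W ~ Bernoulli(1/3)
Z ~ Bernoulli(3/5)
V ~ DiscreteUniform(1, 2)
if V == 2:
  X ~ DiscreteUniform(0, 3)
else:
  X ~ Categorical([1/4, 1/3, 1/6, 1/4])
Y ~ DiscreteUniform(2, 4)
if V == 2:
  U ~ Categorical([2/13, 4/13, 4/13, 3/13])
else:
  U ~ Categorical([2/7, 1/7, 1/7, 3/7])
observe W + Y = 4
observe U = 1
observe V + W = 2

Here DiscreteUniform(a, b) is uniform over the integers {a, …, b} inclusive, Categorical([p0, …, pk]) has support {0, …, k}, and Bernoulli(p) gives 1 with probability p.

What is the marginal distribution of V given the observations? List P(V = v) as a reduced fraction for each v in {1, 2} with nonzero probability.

P(V=1) = 13/69, P(V=2) = 56/69

Enumerate traces; 16 have nonzero weight after conditioning:
  (W=0, Z=0, V=2, X=0, Y=4, U=1) weight 2/585
  (W=0, Z=0, V=2, X=1, Y=4, U=1) weight 2/585
  (W=0, Z=0, V=2, X=2, Y=4, U=1) weight 2/585
  (W=0, Z=0, V=2, X=3, Y=4, U=1) weight 2/585
  (W=0, Z=1, V=2, X=0, Y=4, U=1) weight 1/195
  (W=0, Z=1, V=2, X=1, Y=4, U=1) weight 1/195
  (W=0, Z=1, V=2, X=2, Y=4, U=1) weight 1/195
  (W=0, Z=1, V=2, X=3, Y=4, U=1) weight 1/195
  (W=1, Z=0, V=1, X=0, Y=3, U=1) weight 1/1260
  … 7 more
Group by V:
  weight(V=1) = 1/126
  weight(V=2) = 4/117
Total weight = 1/126 + 4/117 = 23/546
P(V=1 | obs) = 1/126 / 23/546 = 13/69
P(V=2 | obs) = 4/117 / 23/546 = 56/69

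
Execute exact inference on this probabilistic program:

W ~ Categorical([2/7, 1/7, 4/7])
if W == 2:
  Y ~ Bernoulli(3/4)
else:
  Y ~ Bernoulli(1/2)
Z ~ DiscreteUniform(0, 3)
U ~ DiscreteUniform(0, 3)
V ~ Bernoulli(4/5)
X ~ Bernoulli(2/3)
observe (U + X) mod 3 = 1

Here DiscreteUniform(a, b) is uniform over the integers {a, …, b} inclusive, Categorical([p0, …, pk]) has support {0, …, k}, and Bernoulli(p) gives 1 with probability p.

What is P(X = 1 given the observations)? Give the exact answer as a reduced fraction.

P(X = 1 | obs) = 4/5

Enumerate traces; 144 have nonzero weight after conditioning:
  (W=0, Y=0, Z=0, U=0, V=0, X=1) weight 1/840
  (W=0, Y=0, Z=0, U=0, V=1, X=1) weight 1/210
  (W=0, Y=0, Z=0, U=1, V=0, X=0) weight 1/1680
  (W=0, Y=0, Z=0, U=1, V=1, X=0) weight 1/420
  (W=0, Y=0, Z=0, U=3, V=0, X=1) weight 1/840
  (W=0, Y=0, Z=0, U=3, V=1, X=1) weight 1/210
  (W=0, Y=0, Z=1, U=0, V=0, X=1) weight 1/840
  (W=0, Y=0, Z=1, U=0, V=1, X=1) weight 1/210
  … 136 more
Group by X:
  weight(X=0) = 1/12
  weight(X=1) = 1/3
Total weight = 1/12 + 1/3 = 5/12
P(X=0 | obs) = 1/12 / 5/12 = 1/5
P(X=1 | obs) = 1/3 / 5/12 = 4/5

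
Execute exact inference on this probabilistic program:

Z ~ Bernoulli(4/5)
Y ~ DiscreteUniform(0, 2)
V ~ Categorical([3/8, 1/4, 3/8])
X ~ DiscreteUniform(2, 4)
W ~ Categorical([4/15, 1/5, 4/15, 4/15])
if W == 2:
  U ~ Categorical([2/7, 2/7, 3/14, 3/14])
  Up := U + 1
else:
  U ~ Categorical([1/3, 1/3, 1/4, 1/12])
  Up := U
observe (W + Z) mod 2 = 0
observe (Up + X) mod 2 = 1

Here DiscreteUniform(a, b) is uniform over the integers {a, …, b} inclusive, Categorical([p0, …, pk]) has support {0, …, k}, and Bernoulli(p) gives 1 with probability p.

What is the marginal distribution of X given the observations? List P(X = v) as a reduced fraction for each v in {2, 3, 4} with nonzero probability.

Enumerate traces; 216 have nonzero weight after conditioning:
  (Z=0, Y=0, V=0, X=2, W=0, U=1) weight 1/1350
  (Z=0, Y=0, V=0, X=2, W=0, U=3) weight 1/5400
  (Z=0, Y=0, V=0, X=2, W=2, U=0) weight 1/1575
  (Z=0, Y=0, V=0, X=2, W=2, U=2) weight 1/2100
  (Z=0, Y=0, V=0, X=3, W=0, U=0) weight 1/1350
  (Z=0, Y=0, V=0, X=3, W=0, U=2) weight 1/1800
  (Z=0, Y=0, V=0, X=3, W=2, U=1) weight 1/1575
  (Z=0, Y=0, V=0, X=3, W=2, U=3) weight 1/2100
  (Z=0, Y=0, V=0, X=4, W=0, U=1) weight 1/1350
  … 207 more
Group by X:
  weight(X=2) = 46/675
  weight(X=3) = 62/675
  weight(X=4) = 46/675
Total weight = 46/675 + 62/675 + 46/675 = 154/675
P(X=2 | obs) = 46/675 / 154/675 = 23/77
P(X=3 | obs) = 62/675 / 154/675 = 31/77
P(X=4 | obs) = 46/675 / 154/675 = 23/77

P(X=2) = 23/77, P(X=3) = 31/77, P(X=4) = 23/77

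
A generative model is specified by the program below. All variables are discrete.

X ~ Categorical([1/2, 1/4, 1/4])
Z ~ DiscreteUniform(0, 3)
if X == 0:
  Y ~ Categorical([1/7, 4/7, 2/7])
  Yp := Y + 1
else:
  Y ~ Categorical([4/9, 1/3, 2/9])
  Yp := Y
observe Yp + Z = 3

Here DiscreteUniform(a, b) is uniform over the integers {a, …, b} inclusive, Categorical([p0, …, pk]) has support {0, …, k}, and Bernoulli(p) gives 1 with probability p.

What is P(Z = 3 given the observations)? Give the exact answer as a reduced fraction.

P(Z = 3 | obs) = 2/9

Enumerate traces; 9 have nonzero weight after conditioning:
  (X=0, Z=0, Y=2) weight 1/28
  (X=0, Z=1, Y=1) weight 1/14
  (X=0, Z=2, Y=0) weight 1/56
  (X=1, Z=1, Y=2) weight 1/72
  (X=1, Z=2, Y=1) weight 1/48
  (X=1, Z=3, Y=0) weight 1/36
  (X=2, Z=1, Y=2) weight 1/72
  (X=2, Z=2, Y=1) weight 1/48
  … 1 more
Group by Z:
  weight(Z=0) = 1/28
  weight(Z=1) = 25/252
  weight(Z=2) = 5/84
  weight(Z=3) = 1/18
Total weight = 1/28 + 25/252 + 5/84 + 1/18 = 1/4
P(Z=0 | obs) = 1/28 / 1/4 = 1/7
P(Z=1 | obs) = 25/252 / 1/4 = 25/63
P(Z=2 | obs) = 5/84 / 1/4 = 5/21
P(Z=3 | obs) = 1/18 / 1/4 = 2/9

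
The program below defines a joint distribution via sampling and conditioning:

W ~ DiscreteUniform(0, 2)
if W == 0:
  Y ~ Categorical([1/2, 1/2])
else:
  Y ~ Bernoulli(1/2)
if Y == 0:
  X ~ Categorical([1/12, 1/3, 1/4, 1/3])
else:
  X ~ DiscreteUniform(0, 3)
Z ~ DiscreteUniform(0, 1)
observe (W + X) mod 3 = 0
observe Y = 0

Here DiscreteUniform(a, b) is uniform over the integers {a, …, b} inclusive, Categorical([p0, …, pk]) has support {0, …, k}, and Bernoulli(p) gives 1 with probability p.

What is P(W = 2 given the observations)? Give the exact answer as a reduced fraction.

Enumerate traces; 8 have nonzero weight after conditioning:
  (W=0, Y=0, X=0, Z=0) weight 1/144
  (W=0, Y=0, X=0, Z=1) weight 1/144
  (W=0, Y=0, X=3, Z=0) weight 1/36
  (W=0, Y=0, X=3, Z=1) weight 1/36
  (W=1, Y=0, X=2, Z=0) weight 1/48
  (W=1, Y=0, X=2, Z=1) weight 1/48
  (W=2, Y=0, X=1, Z=0) weight 1/36
  (W=2, Y=0, X=1, Z=1) weight 1/36
Group by W:
  weight(W=0) = 5/72
  weight(W=1) = 1/24
  weight(W=2) = 1/18
Total weight = 5/72 + 1/24 + 1/18 = 1/6
P(W=0 | obs) = 5/72 / 1/6 = 5/12
P(W=1 | obs) = 1/24 / 1/6 = 1/4
P(W=2 | obs) = 1/18 / 1/6 = 1/3

P(W = 2 | obs) = 1/3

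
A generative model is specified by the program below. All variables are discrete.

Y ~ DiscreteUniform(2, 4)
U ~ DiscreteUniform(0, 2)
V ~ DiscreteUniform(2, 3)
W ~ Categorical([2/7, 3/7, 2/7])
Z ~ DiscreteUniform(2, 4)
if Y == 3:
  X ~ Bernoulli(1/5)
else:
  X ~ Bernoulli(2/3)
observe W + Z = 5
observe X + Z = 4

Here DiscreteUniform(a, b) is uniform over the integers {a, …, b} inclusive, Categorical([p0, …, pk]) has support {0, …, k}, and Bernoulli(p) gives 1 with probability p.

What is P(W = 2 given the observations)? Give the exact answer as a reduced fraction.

Enumerate traces; 36 have nonzero weight after conditioning:
  (Y=2, U=0, V=2, W=1, Z=4, X=0) weight 1/378
  (Y=2, U=0, V=2, W=2, Z=3, X=1) weight 2/567
  (Y=2, U=0, V=3, W=1, Z=4, X=0) weight 1/378
  (Y=2, U=0, V=3, W=2, Z=3, X=1) weight 2/567
  (Y=2, U=1, V=2, W=1, Z=4, X=0) weight 1/378
  (Y=2, U=1, V=2, W=2, Z=3, X=1) weight 2/567
  (Y=2, U=1, V=3, W=1, Z=4, X=0) weight 1/378
  (Y=2, U=1, V=3, W=2, Z=3, X=1) weight 2/567
  … 28 more
Group by W:
  weight(W=1) = 22/315
  weight(W=2) = 46/945
Total weight = 22/315 + 46/945 = 16/135
P(W=1 | obs) = 22/315 / 16/135 = 33/56
P(W=2 | obs) = 46/945 / 16/135 = 23/56

P(W = 2 | obs) = 23/56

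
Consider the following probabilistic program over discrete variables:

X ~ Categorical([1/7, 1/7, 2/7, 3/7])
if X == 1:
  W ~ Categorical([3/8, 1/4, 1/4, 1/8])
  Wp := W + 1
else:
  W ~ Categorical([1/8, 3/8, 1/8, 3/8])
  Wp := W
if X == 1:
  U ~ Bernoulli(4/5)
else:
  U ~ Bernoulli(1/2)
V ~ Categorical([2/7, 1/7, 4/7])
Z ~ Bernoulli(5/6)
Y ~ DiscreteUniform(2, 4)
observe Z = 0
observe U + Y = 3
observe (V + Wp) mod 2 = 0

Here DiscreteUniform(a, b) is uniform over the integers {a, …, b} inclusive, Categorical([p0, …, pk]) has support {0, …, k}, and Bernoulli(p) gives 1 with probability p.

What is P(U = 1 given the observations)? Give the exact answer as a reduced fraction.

Enumerate traces; 48 have nonzero weight after conditioning:
  (X=0, W=0, U=0, V=0, Z=0, Y=3) weight 1/7056
  (X=0, W=0, U=0, V=2, Z=0, Y=3) weight 1/3528
  (X=0, W=0, U=1, V=0, Z=0, Y=2) weight 1/7056
  (X=0, W=0, U=1, V=2, Z=0, Y=2) weight 1/3528
  (X=0, W=1, U=0, V=1, Z=0, Y=3) weight 1/4704
  (X=0, W=1, U=1, V=1, Z=0, Y=2) weight 1/4704
  (X=0, W=2, U=0, V=0, Z=0, Y=3) weight 1/7056
  (X=0, W=2, U=0, V=2, Z=0, Y=3) weight 1/3528
  … 40 more
Group by U:
  weight(U=0) = 293/35280
  weight(U=1) = 181/17640
Total weight = 293/35280 + 181/17640 = 131/7056
P(U=0 | obs) = 293/35280 / 131/7056 = 293/655
P(U=1 | obs) = 181/17640 / 131/7056 = 362/655

P(U = 1 | obs) = 362/655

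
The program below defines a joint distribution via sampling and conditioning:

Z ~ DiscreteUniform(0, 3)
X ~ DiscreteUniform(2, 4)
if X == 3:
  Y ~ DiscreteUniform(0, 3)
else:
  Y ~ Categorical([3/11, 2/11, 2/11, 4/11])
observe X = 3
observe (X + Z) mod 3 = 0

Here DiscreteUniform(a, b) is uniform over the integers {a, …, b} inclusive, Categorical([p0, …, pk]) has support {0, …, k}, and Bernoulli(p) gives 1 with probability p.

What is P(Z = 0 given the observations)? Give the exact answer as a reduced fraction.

P(Z = 0 | obs) = 1/2

Enumerate traces; 8 have nonzero weight after conditioning:
  (Z=0, X=3, Y=0) weight 1/48
  (Z=0, X=3, Y=1) weight 1/48
  (Z=0, X=3, Y=2) weight 1/48
  (Z=0, X=3, Y=3) weight 1/48
  (Z=3, X=3, Y=0) weight 1/48
  (Z=3, X=3, Y=1) weight 1/48
  (Z=3, X=3, Y=2) weight 1/48
  (Z=3, X=3, Y=3) weight 1/48
Group by Z:
  weight(Z=0) = 1/12
  weight(Z=3) = 1/12
Total weight = 1/12 + 1/12 = 1/6
P(Z=0 | obs) = 1/12 / 1/6 = 1/2
P(Z=3 | obs) = 1/12 / 1/6 = 1/2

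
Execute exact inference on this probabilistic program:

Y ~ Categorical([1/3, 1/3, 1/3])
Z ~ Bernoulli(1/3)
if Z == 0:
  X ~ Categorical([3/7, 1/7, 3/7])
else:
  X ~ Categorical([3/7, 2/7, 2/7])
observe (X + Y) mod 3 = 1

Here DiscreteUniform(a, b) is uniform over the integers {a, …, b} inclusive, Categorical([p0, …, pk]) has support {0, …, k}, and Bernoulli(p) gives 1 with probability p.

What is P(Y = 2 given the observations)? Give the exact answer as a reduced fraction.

Enumerate traces; 6 have nonzero weight after conditioning:
  (Y=0, Z=0, X=1) weight 2/63
  (Y=0, Z=1, X=1) weight 2/63
  (Y=1, Z=0, X=0) weight 2/21
  (Y=1, Z=1, X=0) weight 1/21
  (Y=2, Z=0, X=2) weight 2/21
  (Y=2, Z=1, X=2) weight 2/63
Group by Y:
  weight(Y=0) = 4/63
  weight(Y=1) = 1/7
  weight(Y=2) = 8/63
Total weight = 4/63 + 1/7 + 8/63 = 1/3
P(Y=0 | obs) = 4/63 / 1/3 = 4/21
P(Y=1 | obs) = 1/7 / 1/3 = 3/7
P(Y=2 | obs) = 8/63 / 1/3 = 8/21

P(Y = 2 | obs) = 8/21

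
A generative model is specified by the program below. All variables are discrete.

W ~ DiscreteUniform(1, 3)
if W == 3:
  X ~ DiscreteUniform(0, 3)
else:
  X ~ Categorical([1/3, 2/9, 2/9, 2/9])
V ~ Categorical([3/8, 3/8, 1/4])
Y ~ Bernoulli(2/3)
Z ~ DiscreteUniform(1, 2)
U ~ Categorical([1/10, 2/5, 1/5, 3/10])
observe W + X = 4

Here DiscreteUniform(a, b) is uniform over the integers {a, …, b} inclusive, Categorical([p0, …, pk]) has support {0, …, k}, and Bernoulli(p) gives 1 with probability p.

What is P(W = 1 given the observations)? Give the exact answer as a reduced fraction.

P(W = 1 | obs) = 8/25

Enumerate traces; 144 have nonzero weight after conditioning:
  (W=1, X=3, V=0, Y=0, Z=1, U=0) weight 1/2160
  (W=1, X=3, V=0, Y=0, Z=1, U=1) weight 1/540
  (W=1, X=3, V=0, Y=0, Z=1, U=2) weight 1/1080
  (W=1, X=3, V=0, Y=0, Z=1, U=3) weight 1/720
  (W=1, X=3, V=0, Y=0, Z=2, U=0) weight 1/2160
  (W=1, X=3, V=0, Y=0, Z=2, U=1) weight 1/540
  (W=1, X=3, V=0, Y=0, Z=2, U=2) weight 1/1080
  (W=1, X=3, V=0, Y=0, Z=2, U=3) weight 1/720
  (W=2, X=2, V=0, Y=0, Z=1, U=0) weight 1/2160
  (W=3, X=1, V=0, Y=0, Z=1, U=0) weight 1/1920
  … 134 more
Group by W:
  weight(W=1) = 2/27
  weight(W=2) = 2/27
  weight(W=3) = 1/12
Total weight = 2/27 + 2/27 + 1/12 = 25/108
P(W=1 | obs) = 2/27 / 25/108 = 8/25
P(W=2 | obs) = 2/27 / 25/108 = 8/25
P(W=3 | obs) = 1/12 / 25/108 = 9/25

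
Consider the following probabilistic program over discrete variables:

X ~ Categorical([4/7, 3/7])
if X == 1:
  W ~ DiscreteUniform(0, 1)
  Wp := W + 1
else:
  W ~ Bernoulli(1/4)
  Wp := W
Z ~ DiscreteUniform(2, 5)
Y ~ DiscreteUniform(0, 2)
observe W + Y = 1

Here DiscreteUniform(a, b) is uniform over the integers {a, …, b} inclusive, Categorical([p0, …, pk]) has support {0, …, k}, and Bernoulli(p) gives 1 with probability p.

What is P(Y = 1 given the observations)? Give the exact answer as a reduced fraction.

P(Y = 1 | obs) = 9/14

Enumerate traces; 16 have nonzero weight after conditioning:
  (X=0, W=0, Z=2, Y=1) weight 1/28
  (X=0, W=0, Z=3, Y=1) weight 1/28
  (X=0, W=0, Z=4, Y=1) weight 1/28
  (X=0, W=0, Z=5, Y=1) weight 1/28
  (X=0, W=1, Z=2, Y=0) weight 1/84
  (X=0, W=1, Z=3, Y=0) weight 1/84
  (X=0, W=1, Z=4, Y=0) weight 1/84
  (X=0, W=1, Z=5, Y=0) weight 1/84
  … 8 more
Group by Y:
  weight(Y=0) = 5/42
  weight(Y=1) = 3/14
Total weight = 5/42 + 3/14 = 1/3
P(Y=0 | obs) = 5/42 / 1/3 = 5/14
P(Y=1 | obs) = 3/14 / 1/3 = 9/14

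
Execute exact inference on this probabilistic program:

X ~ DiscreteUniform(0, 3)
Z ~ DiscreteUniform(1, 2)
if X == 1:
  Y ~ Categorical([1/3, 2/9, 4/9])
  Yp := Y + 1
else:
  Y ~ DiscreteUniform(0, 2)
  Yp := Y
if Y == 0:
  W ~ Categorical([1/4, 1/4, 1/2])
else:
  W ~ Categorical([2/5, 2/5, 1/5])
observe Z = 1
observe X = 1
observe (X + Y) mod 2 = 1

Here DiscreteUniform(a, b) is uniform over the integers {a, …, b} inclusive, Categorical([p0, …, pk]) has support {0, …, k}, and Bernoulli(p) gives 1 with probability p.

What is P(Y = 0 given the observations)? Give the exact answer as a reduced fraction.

P(Y = 0 | obs) = 3/7

Enumerate traces; 6 have nonzero weight after conditioning:
  (X=1, Z=1, Y=0, W=0) weight 1/96
  (X=1, Z=1, Y=0, W=1) weight 1/96
  (X=1, Z=1, Y=0, W=2) weight 1/48
  (X=1, Z=1, Y=2, W=0) weight 1/45
  (X=1, Z=1, Y=2, W=1) weight 1/45
  (X=1, Z=1, Y=2, W=2) weight 1/90
Group by Y:
  weight(Y=0) = 1/24
  weight(Y=2) = 1/18
Total weight = 1/24 + 1/18 = 7/72
P(Y=0 | obs) = 1/24 / 7/72 = 3/7
P(Y=2 | obs) = 1/18 / 7/72 = 4/7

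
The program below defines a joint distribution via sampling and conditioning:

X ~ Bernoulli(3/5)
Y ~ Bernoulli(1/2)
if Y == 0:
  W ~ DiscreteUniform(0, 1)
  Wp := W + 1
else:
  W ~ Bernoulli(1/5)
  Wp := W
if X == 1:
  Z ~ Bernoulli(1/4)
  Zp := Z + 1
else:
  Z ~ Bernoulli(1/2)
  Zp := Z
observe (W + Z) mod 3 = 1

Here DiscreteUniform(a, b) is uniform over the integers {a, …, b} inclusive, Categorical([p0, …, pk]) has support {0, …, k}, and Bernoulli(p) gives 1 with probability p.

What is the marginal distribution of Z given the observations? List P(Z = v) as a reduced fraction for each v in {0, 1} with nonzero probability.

Enumerate traces; 8 have nonzero weight after conditioning:
  (X=0, Y=0, W=0, Z=1) weight 1/20
  (X=0, Y=0, W=1, Z=0) weight 1/20
  (X=0, Y=1, W=0, Z=1) weight 2/25
  (X=0, Y=1, W=1, Z=0) weight 1/50
  (X=1, Y=0, W=0, Z=1) weight 3/80
  (X=1, Y=0, W=1, Z=0) weight 9/80
  (X=1, Y=1, W=0, Z=1) weight 3/50
  (X=1, Y=1, W=1, Z=0) weight 9/200
Group by Z:
  weight(Z=0) = 91/400
  weight(Z=1) = 91/400
Total weight = 91/400 + 91/400 = 91/200
P(Z=0 | obs) = 91/400 / 91/200 = 1/2
P(Z=1 | obs) = 91/400 / 91/200 = 1/2

P(Z=0) = 1/2, P(Z=1) = 1/2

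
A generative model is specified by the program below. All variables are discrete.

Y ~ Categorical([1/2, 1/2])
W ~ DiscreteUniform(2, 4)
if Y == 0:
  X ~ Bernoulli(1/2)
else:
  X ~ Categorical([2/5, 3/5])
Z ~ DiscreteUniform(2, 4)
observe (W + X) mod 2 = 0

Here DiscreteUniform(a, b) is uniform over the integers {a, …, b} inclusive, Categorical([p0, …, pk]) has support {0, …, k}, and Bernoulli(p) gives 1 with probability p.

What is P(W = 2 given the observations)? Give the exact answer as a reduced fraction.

Enumerate traces; 18 have nonzero weight after conditioning:
  (Y=0, W=2, X=0, Z=2) weight 1/36
  (Y=0, W=2, X=0, Z=3) weight 1/36
  (Y=0, W=2, X=0, Z=4) weight 1/36
  (Y=0, W=3, X=1, Z=2) weight 1/36
  (Y=0, W=3, X=1, Z=3) weight 1/36
  (Y=0, W=3, X=1, Z=4) weight 1/36
  (Y=0, W=4, X=0, Z=2) weight 1/36
  (Y=0, W=4, X=0, Z=3) weight 1/36
  … 10 more
Group by W:
  weight(W=2) = 3/20
  weight(W=3) = 11/60
  weight(W=4) = 3/20
Total weight = 3/20 + 11/60 + 3/20 = 29/60
P(W=2 | obs) = 3/20 / 29/60 = 9/29
P(W=3 | obs) = 11/60 / 29/60 = 11/29
P(W=4 | obs) = 3/20 / 29/60 = 9/29

P(W = 2 | obs) = 9/29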